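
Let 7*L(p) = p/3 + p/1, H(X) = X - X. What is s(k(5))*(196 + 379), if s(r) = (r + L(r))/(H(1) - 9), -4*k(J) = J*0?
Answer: 0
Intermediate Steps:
H(X) = 0
L(p) = 4*p/21 (L(p) = (p/3 + p/1)/7 = (p*(1/3) + p*1)/7 = (p/3 + p)/7 = (4*p/3)/7 = 4*p/21)
k(J) = 0 (k(J) = -J*0/4 = -1/4*0 = 0)
s(r) = -25*r/189 (s(r) = (r + 4*r/21)/(0 - 9) = (25*r/21)/(-9) = (25*r/21)*(-1/9) = -25*r/189)
s(k(5))*(196 + 379) = (-25/189*0)*(196 + 379) = 0*575 = 0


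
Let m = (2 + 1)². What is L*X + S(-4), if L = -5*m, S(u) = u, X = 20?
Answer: -904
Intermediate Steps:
m = 9 (m = 3² = 9)
L = -45 (L = -5*9 = -45)
L*X + S(-4) = -45*20 - 4 = -900 - 4 = -904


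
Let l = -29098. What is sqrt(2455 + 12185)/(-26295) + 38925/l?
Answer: -38925/29098 - 4*sqrt(915)/26295 ≈ -1.3423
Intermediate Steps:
sqrt(2455 + 12185)/(-26295) + 38925/l = sqrt(2455 + 12185)/(-26295) + 38925/(-29098) = sqrt(14640)*(-1/26295) + 38925*(-1/29098) = (4*sqrt(915))*(-1/26295) - 38925/29098 = -4*sqrt(915)/26295 - 38925/29098 = -38925/29098 - 4*sqrt(915)/26295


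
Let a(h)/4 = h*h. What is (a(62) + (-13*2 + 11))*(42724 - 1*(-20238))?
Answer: 967159282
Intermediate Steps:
a(h) = 4*h² (a(h) = 4*(h*h) = 4*h²)
(a(62) + (-13*2 + 11))*(42724 - 1*(-20238)) = (4*62² + (-13*2 + 11))*(42724 - 1*(-20238)) = (4*3844 + (-26 + 11))*(42724 + 20238) = (15376 - 15)*62962 = 15361*62962 = 967159282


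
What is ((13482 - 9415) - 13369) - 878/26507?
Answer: -246568992/26507 ≈ -9302.0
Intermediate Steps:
((13482 - 9415) - 13369) - 878/26507 = (4067 - 13369) - 878/26507 = -9302 - 1*878/26507 = -9302 - 878/26507 = -246568992/26507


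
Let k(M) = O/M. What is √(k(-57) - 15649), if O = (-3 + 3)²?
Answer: I*√15649 ≈ 125.1*I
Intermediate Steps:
O = 0 (O = 0² = 0)
k(M) = 0 (k(M) = 0/M = 0)
√(k(-57) - 15649) = √(0 - 15649) = √(-15649) = I*√15649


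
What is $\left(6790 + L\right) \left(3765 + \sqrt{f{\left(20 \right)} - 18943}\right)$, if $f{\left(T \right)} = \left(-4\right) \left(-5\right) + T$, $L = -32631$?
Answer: $-97291365 - 25841 i \sqrt{18903} \approx -9.7291 \cdot 10^{7} - 3.5528 \cdot 10^{6} i$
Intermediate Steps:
$f{\left(T \right)} = 20 + T$
$\left(6790 + L\right) \left(3765 + \sqrt{f{\left(20 \right)} - 18943}\right) = \left(6790 - 32631\right) \left(3765 + \sqrt{\left(20 + 20\right) - 18943}\right) = - 25841 \left(3765 + \sqrt{40 - 18943}\right) = - 25841 \left(3765 + \sqrt{-18903}\right) = - 25841 \left(3765 + i \sqrt{18903}\right) = -97291365 - 25841 i \sqrt{18903}$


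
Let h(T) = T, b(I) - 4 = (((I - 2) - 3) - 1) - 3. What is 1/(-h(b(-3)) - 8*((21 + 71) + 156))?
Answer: -1/1976 ≈ -0.00050607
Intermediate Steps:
b(I) = -5 + I (b(I) = 4 + ((((I - 2) - 3) - 1) - 3) = 4 + ((((-2 + I) - 3) - 1) - 3) = 4 + (((-5 + I) - 1) - 3) = 4 + ((-6 + I) - 3) = 4 + (-9 + I) = -5 + I)
1/(-h(b(-3)) - 8*((21 + 71) + 156)) = 1/(-(-5 - 3) - 8*((21 + 71) + 156)) = 1/(-1*(-8) - 8*(92 + 156)) = 1/(8 - 8*248) = 1/(8 - 1984) = 1/(-1976) = -1/1976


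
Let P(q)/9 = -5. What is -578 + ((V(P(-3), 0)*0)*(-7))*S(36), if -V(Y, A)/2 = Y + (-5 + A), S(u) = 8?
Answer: -578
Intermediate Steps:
P(q) = -45 (P(q) = 9*(-5) = -45)
V(Y, A) = 10 - 2*A - 2*Y (V(Y, A) = -2*(Y + (-5 + A)) = -2*(-5 + A + Y) = 10 - 2*A - 2*Y)
-578 + ((V(P(-3), 0)*0)*(-7))*S(36) = -578 + (((10 - 2*0 - 2*(-45))*0)*(-7))*8 = -578 + (((10 + 0 + 90)*0)*(-7))*8 = -578 + ((100*0)*(-7))*8 = -578 + (0*(-7))*8 = -578 + 0*8 = -578 + 0 = -578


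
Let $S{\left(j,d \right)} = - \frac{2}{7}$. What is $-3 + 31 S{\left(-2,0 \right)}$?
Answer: $- \frac{83}{7} \approx -11.857$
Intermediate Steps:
$S{\left(j,d \right)} = - \frac{2}{7}$ ($S{\left(j,d \right)} = \left(-2\right) \frac{1}{7} = - \frac{2}{7}$)
$-3 + 31 S{\left(-2,0 \right)} = -3 + 31 \left(- \frac{2}{7}\right) = -3 - \frac{62}{7} = - \frac{83}{7}$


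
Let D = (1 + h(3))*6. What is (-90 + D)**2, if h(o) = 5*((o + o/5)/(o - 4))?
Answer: 36864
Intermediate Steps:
h(o) = 6*o/(-4 + o) (h(o) = 5*((o + o*(1/5))/(-4 + o)) = 5*((o + o/5)/(-4 + o)) = 5*((6*o/5)/(-4 + o)) = 5*(6*o/(5*(-4 + o))) = 6*o/(-4 + o))
D = -102 (D = (1 + 6*3/(-4 + 3))*6 = (1 + 6*3/(-1))*6 = (1 + 6*3*(-1))*6 = (1 - 18)*6 = -17*6 = -102)
(-90 + D)**2 = (-90 - 102)**2 = (-192)**2 = 36864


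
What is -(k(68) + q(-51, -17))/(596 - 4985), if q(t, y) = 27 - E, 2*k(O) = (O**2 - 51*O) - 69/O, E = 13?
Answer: 7313/54264 ≈ 0.13477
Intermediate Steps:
k(O) = O**2/2 - 69/(2*O) - 51*O/2 (k(O) = ((O**2 - 51*O) - 69/O)/2 = (O**2 - 69/O - 51*O)/2 = O**2/2 - 69/(2*O) - 51*O/2)
q(t, y) = 14 (q(t, y) = 27 - 1*13 = 27 - 13 = 14)
-(k(68) + q(-51, -17))/(596 - 4985) = -((1/2)*(-69 + 68**2*(-51 + 68))/68 + 14)/(596 - 4985) = -((1/2)*(1/68)*(-69 + 4624*17) + 14)/(-4389) = -((1/2)*(1/68)*(-69 + 78608) + 14)*(-1)/4389 = -((1/2)*(1/68)*78539 + 14)*(-1)/4389 = -(78539/136 + 14)*(-1)/4389 = -80443*(-1)/(136*4389) = -1*(-7313/54264) = 7313/54264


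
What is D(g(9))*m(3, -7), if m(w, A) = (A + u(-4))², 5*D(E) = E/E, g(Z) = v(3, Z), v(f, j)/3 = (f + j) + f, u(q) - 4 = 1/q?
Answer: 169/80 ≈ 2.1125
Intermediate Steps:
u(q) = 4 + 1/q
v(f, j) = 3*j + 6*f (v(f, j) = 3*((f + j) + f) = 3*(j + 2*f) = 3*j + 6*f)
g(Z) = 18 + 3*Z (g(Z) = 3*Z + 6*3 = 3*Z + 18 = 18 + 3*Z)
D(E) = ⅕ (D(E) = (E/E)/5 = (⅕)*1 = ⅕)
m(w, A) = (15/4 + A)² (m(w, A) = (A + (4 + 1/(-4)))² = (A + (4 - ¼))² = (A + 15/4)² = (15/4 + A)²)
D(g(9))*m(3, -7) = ((15 + 4*(-7))²/16)/5 = ((15 - 28)²/16)/5 = ((1/16)*(-13)²)/5 = ((1/16)*169)/5 = (⅕)*(169/16) = 169/80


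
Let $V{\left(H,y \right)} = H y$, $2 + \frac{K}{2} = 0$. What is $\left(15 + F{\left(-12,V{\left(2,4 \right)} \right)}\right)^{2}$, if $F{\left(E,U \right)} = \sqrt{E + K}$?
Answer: $209 + 120 i \approx 209.0 + 120.0 i$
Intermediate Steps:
$K = -4$ ($K = -4 + 2 \cdot 0 = -4 + 0 = -4$)
$F{\left(E,U \right)} = \sqrt{-4 + E}$ ($F{\left(E,U \right)} = \sqrt{E - 4} = \sqrt{-4 + E}$)
$\left(15 + F{\left(-12,V{\left(2,4 \right)} \right)}\right)^{2} = \left(15 + \sqrt{-4 - 12}\right)^{2} = \left(15 + \sqrt{-16}\right)^{2} = \left(15 + 4 i\right)^{2}$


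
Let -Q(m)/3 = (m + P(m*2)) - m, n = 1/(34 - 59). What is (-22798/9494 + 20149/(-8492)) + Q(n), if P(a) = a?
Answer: -4569321131/1007788100 ≈ -4.5340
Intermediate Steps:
n = -1/25 (n = 1/(-25) = -1/25 ≈ -0.040000)
Q(m) = -6*m (Q(m) = -3*((m + m*2) - m) = -3*((m + 2*m) - m) = -3*(3*m - m) = -6*m)
(-22798/9494 + 20149/(-8492)) + Q(n) = (-22798/9494 + 20149/(-8492)) - 6*(-1/25) = (-22798*1/9494 + 20149*(-1/8492)) + 6/25 = (-11399/4747 - 20149/8492) + 6/25 = -192447611/40311524 + 6/25 = -4569321131/1007788100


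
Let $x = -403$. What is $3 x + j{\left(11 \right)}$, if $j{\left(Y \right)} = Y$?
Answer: $-1198$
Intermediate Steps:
$3 x + j{\left(11 \right)} = 3 \left(-403\right) + 11 = -1209 + 11 = -1198$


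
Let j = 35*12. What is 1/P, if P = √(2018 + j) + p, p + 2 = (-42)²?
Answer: 881/1551103 - √2438/3102206 ≈ 0.00055207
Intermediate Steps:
j = 420
p = 1762 (p = -2 + (-42)² = -2 + 1764 = 1762)
P = 1762 + √2438 (P = √(2018 + 420) + 1762 = √2438 + 1762 = 1762 + √2438 ≈ 1811.4)
1/P = 1/(1762 + √2438)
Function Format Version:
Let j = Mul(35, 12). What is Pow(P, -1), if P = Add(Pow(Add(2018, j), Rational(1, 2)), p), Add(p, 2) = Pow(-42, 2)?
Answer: Add(Rational(881, 1551103), Mul(Rational(-1, 3102206), Pow(2438, Rational(1, 2)))) ≈ 0.00055207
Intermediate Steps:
j = 420
p = 1762 (p = Add(-2, Pow(-42, 2)) = Add(-2, 1764) = 1762)
P = Add(1762, Pow(2438, Rational(1, 2))) (P = Add(Pow(Add(2018, 420), Rational(1, 2)), 1762) = Add(Pow(2438, Rational(1, 2)), 1762) = Add(1762, Pow(2438, Rational(1, 2))) ≈ 1811.4)
Pow(P, -1) = Pow(Add(1762, Pow(2438, Rational(1, 2))), -1)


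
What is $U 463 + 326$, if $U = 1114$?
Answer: $516108$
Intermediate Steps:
$U 463 + 326 = 1114 \cdot 463 + 326 = 515782 + 326 = 516108$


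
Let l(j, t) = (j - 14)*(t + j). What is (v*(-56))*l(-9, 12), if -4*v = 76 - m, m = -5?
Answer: -78246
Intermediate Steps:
l(j, t) = (-14 + j)*(j + t)
v = -81/4 (v = -(76 - 1*(-5))/4 = -(76 + 5)/4 = -1/4*81 = -81/4 ≈ -20.250)
(v*(-56))*l(-9, 12) = (-81/4*(-56))*((-9)**2 - 14*(-9) - 14*12 - 9*12) = 1134*(81 + 126 - 168 - 108) = 1134*(-69) = -78246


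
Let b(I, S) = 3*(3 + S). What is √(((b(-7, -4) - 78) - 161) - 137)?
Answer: I*√379 ≈ 19.468*I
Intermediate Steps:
b(I, S) = 9 + 3*S
√(((b(-7, -4) - 78) - 161) - 137) = √((((9 + 3*(-4)) - 78) - 161) - 137) = √((((9 - 12) - 78) - 161) - 137) = √(((-3 - 78) - 161) - 137) = √((-81 - 161) - 137) = √(-242 - 137) = √(-379) = I*√379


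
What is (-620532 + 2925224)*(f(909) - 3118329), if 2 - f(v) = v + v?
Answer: -7190973220340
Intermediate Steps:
f(v) = 2 - 2*v (f(v) = 2 - (v + v) = 2 - 2*v)
(-620532 + 2925224)*(f(909) - 3118329) = (-620532 + 2925224)*((2 - 2*909) - 3118329) = 2304692*((2 - 1818) - 3118329) = 2304692*(-1816 - 3118329) = 2304692*(-3120145) = -7190973220340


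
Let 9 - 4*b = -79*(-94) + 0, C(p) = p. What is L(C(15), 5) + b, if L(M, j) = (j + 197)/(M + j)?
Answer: -36883/20 ≈ -1844.2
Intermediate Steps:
L(M, j) = (197 + j)/(M + j)
b = -7417/4 (b = 9/4 - (-79*(-94) + 0)/4 = 9/4 - (7426 + 0)/4 = 9/4 - 1/4*7426 = 9/4 - 3713/2 = -7417/4 ≈ -1854.3)
L(C(15), 5) + b = (197 + 5)/(15 + 5) - 7417/4 = 202/20 - 7417/4 = (1/20)*202 - 7417/4 = 101/10 - 7417/4 = -36883/20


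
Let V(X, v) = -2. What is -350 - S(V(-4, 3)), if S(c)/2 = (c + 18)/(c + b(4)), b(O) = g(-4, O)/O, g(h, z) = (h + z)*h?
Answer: -334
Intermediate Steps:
g(h, z) = h*(h + z)
b(O) = (16 - 4*O)/O (b(O) = (-4*(-4 + O))/O = (16 - 4*O)/O)
S(c) = 2*(18 + c)/c (S(c) = 2*((c + 18)/(c + (-4 + 16/4))) = 2*((18 + c)/(c + (-4 + 16*(¼)))) = 2*((18 + c)/(c + (-4 + 4))) = 2*((18 + c)/(c + 0)) = 2*((18 + c)/c) = 2*(18 + c)/c)
-350 - S(V(-4, 3)) = -350 - (2 + 36/(-2)) = -350 - (2 + 36*(-½)) = -350 - (2 - 18) = -350 - 1*(-16) = -350 + 16 = -334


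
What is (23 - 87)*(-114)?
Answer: 7296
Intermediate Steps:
(23 - 87)*(-114) = -64*(-114) = 7296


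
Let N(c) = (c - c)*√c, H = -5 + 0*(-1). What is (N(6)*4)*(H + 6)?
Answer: 0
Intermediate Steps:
H = -5 (H = -5 + 0 = -5)
N(c) = 0 (N(c) = 0*√c = 0)
(N(6)*4)*(H + 6) = (0*4)*(-5 + 6) = 0*1 = 0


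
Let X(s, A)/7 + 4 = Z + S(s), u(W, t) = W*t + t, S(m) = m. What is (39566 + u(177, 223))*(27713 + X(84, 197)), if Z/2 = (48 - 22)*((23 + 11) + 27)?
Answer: 4000807020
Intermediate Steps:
Z = 3172 (Z = 2*((48 - 22)*((23 + 11) + 27)) = 2*(26*(34 + 27)) = 2*(26*61) = 2*1586 = 3172)
u(W, t) = t + W*t
X(s, A) = 22176 + 7*s (X(s, A) = -28 + 7*(3172 + s) = -28 + (22204 + 7*s) = 22176 + 7*s)
(39566 + u(177, 223))*(27713 + X(84, 197)) = (39566 + 223*(1 + 177))*(27713 + (22176 + 7*84)) = (39566 + 223*178)*(27713 + (22176 + 588)) = (39566 + 39694)*(27713 + 22764) = 79260*50477 = 4000807020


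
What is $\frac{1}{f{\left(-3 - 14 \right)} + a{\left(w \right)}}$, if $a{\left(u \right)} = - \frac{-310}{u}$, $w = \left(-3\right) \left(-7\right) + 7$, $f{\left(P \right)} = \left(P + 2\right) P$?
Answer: $\frac{14}{3725} \approx 0.0037584$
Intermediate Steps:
$f{\left(P \right)} = P \left(2 + P\right)$ ($f{\left(P \right)} = \left(2 + P\right) P = P \left(2 + P\right)$)
$w = 28$ ($w = 21 + 7 = 28$)
$a{\left(u \right)} = \frac{310}{u}$
$\frac{1}{f{\left(-3 - 14 \right)} + a{\left(w \right)}} = \frac{1}{\left(-3 - 14\right) \left(2 - 17\right) + \frac{310}{28}} = \frac{1}{\left(-3 - 14\right) \left(2 - 17\right) + 310 \cdot \frac{1}{28}} = \frac{1}{- 17 \left(2 - 17\right) + \frac{155}{14}} = \frac{1}{\left(-17\right) \left(-15\right) + \frac{155}{14}} = \frac{1}{255 + \frac{155}{14}} = \frac{1}{\frac{3725}{14}} = \frac{14}{3725}$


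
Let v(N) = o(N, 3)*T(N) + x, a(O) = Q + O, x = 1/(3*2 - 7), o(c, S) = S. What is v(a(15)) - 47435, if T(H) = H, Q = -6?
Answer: -47409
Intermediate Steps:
x = -1 (x = 1/(6 - 7) = 1/(-1) = -1)
a(O) = -6 + O
v(N) = -1 + 3*N (v(N) = 3*N - 1 = -1 + 3*N)
v(a(15)) - 47435 = (-1 + 3*(-6 + 15)) - 47435 = (-1 + 3*9) - 47435 = (-1 + 27) - 47435 = 26 - 47435 = -47409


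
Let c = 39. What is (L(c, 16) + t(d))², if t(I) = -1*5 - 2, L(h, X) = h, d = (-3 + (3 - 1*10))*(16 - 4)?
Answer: 1024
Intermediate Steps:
d = -120 (d = (-3 + (3 - 10))*12 = (-3 - 7)*12 = -10*12 = -120)
t(I) = -7 (t(I) = -5 - 2 = -7)
(L(c, 16) + t(d))² = (39 - 7)² = 32² = 1024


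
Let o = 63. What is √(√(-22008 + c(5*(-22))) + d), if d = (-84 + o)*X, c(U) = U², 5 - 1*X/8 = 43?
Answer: √(6384 + 2*I*√2477) ≈ 79.902 + 0.6229*I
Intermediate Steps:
X = -304 (X = 40 - 8*43 = 40 - 344 = -304)
d = 6384 (d = (-84 + 63)*(-304) = -21*(-304) = 6384)
√(√(-22008 + c(5*(-22))) + d) = √(√(-22008 + (5*(-22))²) + 6384) = √(√(-22008 + (-110)²) + 6384) = √(√(-22008 + 12100) + 6384) = √(√(-9908) + 6384) = √(2*I*√2477 + 6384) = √(6384 + 2*I*√2477)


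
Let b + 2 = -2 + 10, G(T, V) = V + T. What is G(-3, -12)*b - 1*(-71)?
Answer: -19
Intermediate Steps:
G(T, V) = T + V
b = 6 (b = -2 + (-2 + 10) = -2 + 8 = 6)
G(-3, -12)*b - 1*(-71) = (-3 - 12)*6 - 1*(-71) = -15*6 + 71 = -90 + 71 = -19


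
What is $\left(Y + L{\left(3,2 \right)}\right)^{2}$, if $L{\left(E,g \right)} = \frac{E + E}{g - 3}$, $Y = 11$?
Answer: $25$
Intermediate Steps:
$L{\left(E,g \right)} = \frac{2 E}{-3 + g}$
$\left(Y + L{\left(3,2 \right)}\right)^{2} = \left(11 + 2 \cdot 3 \frac{1}{-3 + 2}\right)^{2} = \left(11 + 2 \cdot 3 \frac{1}{-1}\right)^{2} = \left(11 + 2 \cdot 3 \left(-1\right)\right)^{2} = \left(11 - 6\right)^{2} = 5^{2} = 25$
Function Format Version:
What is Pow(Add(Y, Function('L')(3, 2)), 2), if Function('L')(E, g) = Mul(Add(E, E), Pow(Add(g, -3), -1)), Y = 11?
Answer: 25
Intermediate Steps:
Function('L')(E, g) = Mul(2, E, Pow(Add(-3, g), -1)) (Function('L')(E, g) = Mul(Mul(2, E), Pow(Add(-3, g), -1)) = Mul(2, E, Pow(Add(-3, g), -1)))
Pow(Add(Y, Function('L')(3, 2)), 2) = Pow(Add(11, Mul(2, 3, Pow(Add(-3, 2), -1))), 2) = Pow(Add(11, Mul(2, 3, Pow(-1, -1))), 2) = Pow(Add(11, Mul(2, 3, -1)), 2) = Pow(Add(11, -6), 2) = Pow(5, 2) = 25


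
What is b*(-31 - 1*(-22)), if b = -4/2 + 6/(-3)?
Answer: 36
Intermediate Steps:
b = -4 (b = -4*½ + 6*(-⅓) = -2 - 2 = -4)
b*(-31 - 1*(-22)) = -4*(-31 - 1*(-22)) = -4*(-31 + 22) = -4*(-9) = 36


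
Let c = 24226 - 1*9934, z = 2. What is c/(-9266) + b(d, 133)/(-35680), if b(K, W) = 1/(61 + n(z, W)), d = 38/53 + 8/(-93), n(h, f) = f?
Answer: -49464044953/32069255360 ≈ -1.5424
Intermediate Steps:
d = 3110/4929 (d = 38*(1/53) + 8*(-1/93) = 38/53 - 8/93 = 3110/4929 ≈ 0.63096)
b(K, W) = 1/(61 + W)
c = 14292 (c = 24226 - 9934 = 14292)
c/(-9266) + b(d, 133)/(-35680) = 14292/(-9266) + 1/((61 + 133)*(-35680)) = 14292*(-1/9266) - 1/35680/194 = -7146/4633 + (1/194)*(-1/35680) = -7146/4633 - 1/6921920 = -49464044953/32069255360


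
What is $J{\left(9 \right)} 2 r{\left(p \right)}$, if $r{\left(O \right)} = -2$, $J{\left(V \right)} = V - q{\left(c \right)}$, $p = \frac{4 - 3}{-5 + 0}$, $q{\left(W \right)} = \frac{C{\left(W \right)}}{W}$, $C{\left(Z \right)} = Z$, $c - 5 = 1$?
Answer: $-32$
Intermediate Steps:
$c = 6$ ($c = 5 + 1 = 6$)
$q{\left(W \right)} = 1$ ($q{\left(W \right)} = \frac{W}{W} = 1$)
$p = - \frac{1}{5}$ ($p = 1 \frac{1}{-5} = 1 \left(- \frac{1}{5}\right) = - \frac{1}{5} \approx -0.2$)
$J{\left(V \right)} = -1 + V$ ($J{\left(V \right)} = V - 1 = -1 + V$)
$J{\left(9 \right)} 2 r{\left(p \right)} = \left(-1 + 9\right) 2 \left(-2\right) = 8 \cdot 2 \left(-2\right) = 16 \left(-2\right) = -32$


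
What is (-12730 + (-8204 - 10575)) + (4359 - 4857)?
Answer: -32007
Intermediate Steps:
(-12730 + (-8204 - 10575)) + (4359 - 4857) = (-12730 - 18779) - 498 = -31509 - 498 = -32007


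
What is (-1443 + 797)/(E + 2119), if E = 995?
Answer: -323/1557 ≈ -0.20745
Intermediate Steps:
(-1443 + 797)/(E + 2119) = (-1443 + 797)/(995 + 2119) = -646/3114 = -646*1/3114 = -323/1557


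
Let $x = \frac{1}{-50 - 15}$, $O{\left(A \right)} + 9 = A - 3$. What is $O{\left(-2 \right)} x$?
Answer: $\frac{14}{65} \approx 0.21538$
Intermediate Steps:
$O{\left(A \right)} = -12 + A$ ($O{\left(A \right)} = -9 + \left(A - 3\right) = -9 + \left(-3 + A\right) = -12 + A$)
$x = - \frac{1}{65}$ ($x = \frac{1}{-65} = - \frac{1}{65} \approx -0.015385$)
$O{\left(-2 \right)} x = \left(-12 - 2\right) \left(- \frac{1}{65}\right) = \left(-14\right) \left(- \frac{1}{65}\right) = \frac{14}{65}$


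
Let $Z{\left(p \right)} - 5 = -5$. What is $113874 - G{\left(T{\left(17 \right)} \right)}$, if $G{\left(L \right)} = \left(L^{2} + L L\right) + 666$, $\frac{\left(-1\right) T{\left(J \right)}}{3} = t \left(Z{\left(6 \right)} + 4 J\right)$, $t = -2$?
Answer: $-219720$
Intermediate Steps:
$Z{\left(p \right)} = 0$ ($Z{\left(p \right)} = 5 - 5 = 0$)
$T{\left(J \right)} = 24 J$ ($T{\left(J \right)} = - 3 \left(- 2 \left(0 + 4 J\right)\right) = - 3 \left(- 2 \cdot 4 J\right) = - 3 \left(- 8 J\right) = 24 J$)
$G{\left(L \right)} = 666 + 2 L^{2}$ ($G{\left(L \right)} = \left(L^{2} + L^{2}\right) + 666 = 2 L^{2} + 666 = 666 + 2 L^{2}$)
$113874 - G{\left(T{\left(17 \right)} \right)} = 113874 - \left(666 + 2 \left(24 \cdot 17\right)^{2}\right) = 113874 - \left(666 + 2 \cdot 408^{2}\right) = 113874 - \left(666 + 2 \cdot 166464\right) = 113874 - \left(666 + 332928\right) = 113874 - 333594 = -219720$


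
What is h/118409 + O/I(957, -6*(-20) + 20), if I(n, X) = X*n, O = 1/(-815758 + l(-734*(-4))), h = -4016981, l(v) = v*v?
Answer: -4200256582570062031/123811434927263160 ≈ -33.925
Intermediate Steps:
l(v) = v**2
O = 1/7804338 (O = 1/(-815758 + (-734*(-4))**2) = 1/(-815758 + 2936**2) = 1/(-815758 + 8620096) = 1/7804338 ≈ 1.2813e-7)
h/118409 + O/I(957, -6*(-20) + 20) = -4016981/118409 + 1/(7804338*(((-6*(-20) + 20)*957))) = -4016981*1/118409 + 1/(7804338*(((120 + 20)*957))) = -4016981/118409 + 1/(7804338*((140*957))) = -4016981/118409 + (1/7804338)/133980 = -4016981/118409 + (1/7804338)*(1/133980) = -4016981/118409 + 1/1045625205240 = -4200256582570062031/123811434927263160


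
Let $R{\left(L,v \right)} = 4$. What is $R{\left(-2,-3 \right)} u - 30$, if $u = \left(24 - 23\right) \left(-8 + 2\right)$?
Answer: $-54$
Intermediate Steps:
$u = -6$ ($u = 1 \left(-6\right) = -6$)
$R{\left(-2,-3 \right)} u - 30 = 4 \left(-6\right) - 30 = -24 - 30 = -54$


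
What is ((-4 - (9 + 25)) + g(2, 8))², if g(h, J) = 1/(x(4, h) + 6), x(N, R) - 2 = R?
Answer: 143641/100 ≈ 1436.4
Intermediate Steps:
x(N, R) = 2 + R
g(h, J) = 1/(8 + h) (g(h, J) = 1/((2 + h) + 6) = 1/(8 + h))
((-4 - (9 + 25)) + g(2, 8))² = ((-4 - (9 + 25)) + 1/(8 + 2))² = ((-4 - 1*34) + 1/10)² = ((-4 - 34) + ⅒)² = (-38 + ⅒)² = (-379/10)² = 143641/100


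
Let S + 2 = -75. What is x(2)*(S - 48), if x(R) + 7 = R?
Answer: 625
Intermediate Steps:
S = -77 (S = -2 - 75 = -77)
x(R) = -7 + R
x(2)*(S - 48) = (-7 + 2)*(-77 - 48) = -5*(-125) = 625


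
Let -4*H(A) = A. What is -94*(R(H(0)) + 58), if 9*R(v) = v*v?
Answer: -5452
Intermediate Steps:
H(A) = -A/4
R(v) = v**2/9 (R(v) = (v*v)/9 = v**2/9)
-94*(R(H(0)) + 58) = -94*((-1/4*0)**2/9 + 58) = -94*((1/9)*0**2 + 58) = -94*((1/9)*0 + 58) = -94*(0 + 58) = -94*58 = -5452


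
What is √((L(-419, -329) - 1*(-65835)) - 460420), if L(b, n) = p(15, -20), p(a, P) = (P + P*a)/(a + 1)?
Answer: 3*I*√43845 ≈ 628.18*I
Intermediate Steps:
p(a, P) = (P + P*a)/(1 + a)
L(b, n) = -20
√((L(-419, -329) - 1*(-65835)) - 460420) = √((-20 - 1*(-65835)) - 460420) = √((-20 + 65835) - 460420) = √(65815 - 460420) = √(-394605) = 3*I*√43845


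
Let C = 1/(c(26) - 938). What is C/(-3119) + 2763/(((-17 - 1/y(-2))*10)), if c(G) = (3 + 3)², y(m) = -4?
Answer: -15546505453/942468230 ≈ -16.496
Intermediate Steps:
c(G) = 36 (c(G) = 6² = 36)
C = -1/902 (C = 1/(36 - 938) = 1/(-902) = -1/902 ≈ -0.0011086)
C/(-3119) + 2763/(((-17 - 1/y(-2))*10)) = -1/902/(-3119) + 2763/(((-17 - 1/(-4))*10)) = -1/902*(-1/3119) + 2763/(((-17 - 1*(-¼))*10)) = 1/2813338 + 2763/(((-17 + ¼)*10)) = 1/2813338 + 2763/((-67/4*10)) = 1/2813338 + 2763/(-335/2) = 1/2813338 + 2763*(-2/335) = 1/2813338 - 5526/335 = -15546505453/942468230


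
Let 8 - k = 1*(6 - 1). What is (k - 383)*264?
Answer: -100320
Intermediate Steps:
k = 3 (k = 8 - (6 - 1) = 8 - 5 = 3)
(k - 383)*264 = (3 - 383)*264 = -380*264 = -100320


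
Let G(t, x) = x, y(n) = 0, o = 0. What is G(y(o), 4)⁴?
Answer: 256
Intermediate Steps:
G(y(o), 4)⁴ = 4⁴ = 256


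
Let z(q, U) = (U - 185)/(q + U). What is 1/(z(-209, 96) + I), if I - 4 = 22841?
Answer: 113/2581574 ≈ 4.3772e-5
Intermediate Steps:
I = 22845 (I = 4 + 22841 = 22845)
z(q, U) = (-185 + U)/(U + q)
1/(z(-209, 96) + I) = 1/((-185 + 96)/(96 - 209) + 22845) = 1/(-89/(-113) + 22845) = 1/(-1/113*(-89) + 22845) = 1/(89/113 + 22845) = 1/(2581574/113) = 113/2581574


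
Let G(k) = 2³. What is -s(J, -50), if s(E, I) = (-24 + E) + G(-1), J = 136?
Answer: -120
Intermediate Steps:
G(k) = 8
s(E, I) = -16 + E (s(E, I) = (-24 + E) + 8 = -16 + E)
-s(J, -50) = -(-16 + 136) = -1*120 = -120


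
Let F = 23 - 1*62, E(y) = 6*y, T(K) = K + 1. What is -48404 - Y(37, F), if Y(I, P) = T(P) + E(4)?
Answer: -48390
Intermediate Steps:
T(K) = 1 + K
F = -39 (F = 23 - 62 = -39)
Y(I, P) = 25 + P (Y(I, P) = (1 + P) + 6*4 = (1 + P) + 24 = 25 + P)
-48404 - Y(37, F) = -48404 - (25 - 39) = -48404 - 1*(-14) = -48404 + 14 = -48390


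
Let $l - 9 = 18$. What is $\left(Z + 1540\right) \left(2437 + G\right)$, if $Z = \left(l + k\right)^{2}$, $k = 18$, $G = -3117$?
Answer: $-2424200$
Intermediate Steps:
$l = 27$ ($l = 9 + 18 = 27$)
$Z = 2025$ ($Z = \left(27 + 18\right)^{2} = 45^{2} = 2025$)
$\left(Z + 1540\right) \left(2437 + G\right) = \left(2025 + 1540\right) \left(2437 - 3117\right) = 3565 \left(-680\right) = -2424200$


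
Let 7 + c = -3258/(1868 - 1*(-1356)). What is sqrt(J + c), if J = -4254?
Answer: I*sqrt(2768755483)/806 ≈ 65.284*I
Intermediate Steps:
c = -12913/1612 (c = -7 - 3258/(1868 - 1*(-1356)) = -7 - 3258/(1868 + 1356) = -7 - 3258/3224 = -7 - 3258*1/3224 = -7 - 1629/1612 = -12913/1612 ≈ -8.0105)
sqrt(J + c) = sqrt(-4254 - 12913/1612) = sqrt(-6870361/1612) = I*sqrt(2768755483)/806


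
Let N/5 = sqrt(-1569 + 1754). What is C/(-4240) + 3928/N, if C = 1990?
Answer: -199/424 + 3928*sqrt(185)/925 ≈ 57.289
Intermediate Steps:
N = 5*sqrt(185) (N = 5*sqrt(-1569 + 1754) = 5*sqrt(185) ≈ 68.007)
C/(-4240) + 3928/N = 1990/(-4240) + 3928/((5*sqrt(185))) = 1990*(-1/4240) + 3928*(sqrt(185)/925) = -199/424 + 3928*sqrt(185)/925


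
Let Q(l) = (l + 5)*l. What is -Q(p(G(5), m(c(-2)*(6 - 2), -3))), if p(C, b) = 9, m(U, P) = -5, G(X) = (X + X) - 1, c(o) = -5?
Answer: -126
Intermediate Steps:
G(X) = -1 + 2*X (G(X) = 2*X - 1 = -1 + 2*X)
Q(l) = l*(5 + l) (Q(l) = (5 + l)*l = l*(5 + l))
-Q(p(G(5), m(c(-2)*(6 - 2), -3))) = -9*(5 + 9) = -9*14 = -1*126 = -126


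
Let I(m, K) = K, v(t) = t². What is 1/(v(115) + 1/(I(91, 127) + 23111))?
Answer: 23238/307322551 ≈ 7.5614e-5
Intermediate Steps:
1/(v(115) + 1/(I(91, 127) + 23111)) = 1/(115² + 1/(127 + 23111)) = 1/(13225 + 1/23238) = 1/(307322551/23238) = 23238/307322551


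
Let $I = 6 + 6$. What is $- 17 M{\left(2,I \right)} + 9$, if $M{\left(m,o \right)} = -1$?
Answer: $26$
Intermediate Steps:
$I = 12$
$- 17 M{\left(2,I \right)} + 9 = \left(-17\right) \left(-1\right) + 9 = 17 + 9 = 26$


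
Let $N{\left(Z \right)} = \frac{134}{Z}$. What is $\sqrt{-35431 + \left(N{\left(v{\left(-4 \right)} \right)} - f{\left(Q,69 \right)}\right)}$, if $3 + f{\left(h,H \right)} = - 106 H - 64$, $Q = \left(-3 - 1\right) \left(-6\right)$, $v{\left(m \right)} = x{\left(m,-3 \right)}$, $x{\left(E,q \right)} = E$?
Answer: $\frac{i \sqrt{112334}}{2} \approx 167.58 i$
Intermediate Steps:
$v{\left(m \right)} = m$
$Q = 24$ ($Q = \left(-4\right) \left(-6\right) = 24$)
$f{\left(h,H \right)} = -67 - 106 H$ ($f{\left(h,H \right)} = -3 - \left(64 + 106 H\right) = -67 - 106 H$)
$\sqrt{-35431 + \left(N{\left(v{\left(-4 \right)} \right)} - f{\left(Q,69 \right)}\right)} = \sqrt{-35431 - \left(-67 - 7314 + \frac{67}{2}\right)} = \sqrt{-35431 + \left(134 \left(- \frac{1}{4}\right) - \left(-67 - 7314\right)\right)} = \sqrt{-35431 - - \frac{14695}{2}} = \sqrt{-35431 + \left(- \frac{67}{2} + 7381\right)} = \sqrt{-35431 + \frac{14695}{2}} = \sqrt{- \frac{56167}{2}} = \frac{i \sqrt{112334}}{2}$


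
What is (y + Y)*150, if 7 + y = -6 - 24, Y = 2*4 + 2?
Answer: -4050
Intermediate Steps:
Y = 10 (Y = 8 + 2 = 10)
y = -37 (y = -7 + (-6 - 24) = -7 - 30 = -37)
(y + Y)*150 = (-37 + 10)*150 = -27*150 = -4050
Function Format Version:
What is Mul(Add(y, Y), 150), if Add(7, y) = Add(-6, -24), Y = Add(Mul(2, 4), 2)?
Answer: -4050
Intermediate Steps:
Y = 10 (Y = Add(8, 2) = 10)
y = -37 (y = Add(-7, Add(-6, -24)) = Add(-7, -30) = -37)
Mul(Add(y, Y), 150) = Mul(Add(-37, 10), 150) = Mul(-27, 150) = -4050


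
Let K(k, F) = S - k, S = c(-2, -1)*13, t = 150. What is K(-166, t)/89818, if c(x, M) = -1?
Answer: 153/89818 ≈ 0.0017034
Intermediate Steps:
S = -13 (S = -1*13 = -13)
K(k, F) = -13 - k
K(-166, t)/89818 = (-13 - 1*(-166))/89818 = (-13 + 166)*(1/89818) = 153*(1/89818) = 153/89818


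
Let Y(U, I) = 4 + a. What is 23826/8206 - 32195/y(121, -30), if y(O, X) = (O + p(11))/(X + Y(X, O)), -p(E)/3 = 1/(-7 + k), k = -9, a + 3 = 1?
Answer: 768859031/103321 ≈ 7441.5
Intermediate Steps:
a = -2 (a = -3 + 1 = -2)
Y(U, I) = 2 (Y(U, I) = 4 - 2 = 2)
p(E) = 3/16 (p(E) = -3/(-7 - 9) = -3/(-16) = -3*(-1/16) = 3/16)
y(O, X) = (3/16 + O)/(2 + X) (y(O, X) = (O + 3/16)/(X + 2) = (3/16 + O)/(2 + X))
23826/8206 - 32195/y(121, -30) = 23826/8206 - 32195*(2 - 30)/(3/16 + 121) = 23826*(1/8206) - 32195/((1939/16)/(-28)) = 1083/373 - 32195/((-1/28*1939/16)) = 1083/373 - 32195/(-277/64) = 1083/373 - 32195*(-64/277) = 1083/373 + 2060480/277 = 768859031/103321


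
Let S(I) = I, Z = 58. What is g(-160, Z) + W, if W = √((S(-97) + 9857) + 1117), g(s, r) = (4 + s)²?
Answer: 24336 + √10877 ≈ 24440.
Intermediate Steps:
W = √10877 (W = √((-97 + 9857) + 1117) = √(9760 + 1117) = √10877 ≈ 104.29)
g(-160, Z) + W = (4 - 160)² + √10877 = (-156)² + √10877 = 24336 + √10877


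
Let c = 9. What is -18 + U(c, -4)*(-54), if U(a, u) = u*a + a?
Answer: 1440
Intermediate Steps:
U(a, u) = a + a*u (U(a, u) = a*u + a = a + a*u)
-18 + U(c, -4)*(-54) = -18 + (9*(1 - 4))*(-54) = -18 + (9*(-3))*(-54) = -18 - 27*(-54) = -18 + 1458 = 1440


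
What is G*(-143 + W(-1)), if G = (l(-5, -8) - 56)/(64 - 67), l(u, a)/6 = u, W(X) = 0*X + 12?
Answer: -11266/3 ≈ -3755.3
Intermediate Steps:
W(X) = 12 (W(X) = 0 + 12 = 12)
l(u, a) = 6*u
G = 86/3 (G = (6*(-5) - 56)/(64 - 67) = (-30 - 56)/(-3) = -86*(-⅓) = 86/3 ≈ 28.667)
G*(-143 + W(-1)) = 86*(-143 + 12)/3 = (86/3)*(-131) = -11266/3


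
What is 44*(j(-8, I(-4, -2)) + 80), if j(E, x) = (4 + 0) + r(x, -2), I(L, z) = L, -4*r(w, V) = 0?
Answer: 3696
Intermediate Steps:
r(w, V) = 0 (r(w, V) = -¼*0 = 0)
j(E, x) = 4 (j(E, x) = (4 + 0) + 0 = 4 + 0 = 4)
44*(j(-8, I(-4, -2)) + 80) = 44*(4 + 80) = 44*84 = 3696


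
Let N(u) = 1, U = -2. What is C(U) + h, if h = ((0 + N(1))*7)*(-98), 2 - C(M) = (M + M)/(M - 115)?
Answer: -80032/117 ≈ -684.03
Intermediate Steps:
C(M) = 2 - 2*M/(-115 + M) (C(M) = 2 - (M + M)/(M - 115) = 2 - 2*M/(-115 + M))
h = -686 (h = ((0 + 1)*7)*(-98) = (1*7)*(-98) = 7*(-98) = -686)
C(U) + h = -230/(-115 - 2) - 686 = -230/(-117) - 686 = -230*(-1/117) - 686 = 230/117 - 686 = -80032/117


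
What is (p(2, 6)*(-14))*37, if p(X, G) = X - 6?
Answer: 2072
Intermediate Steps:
p(X, G) = -6 + X
(p(2, 6)*(-14))*37 = ((-6 + 2)*(-14))*37 = -4*(-14)*37 = 56*37 = 2072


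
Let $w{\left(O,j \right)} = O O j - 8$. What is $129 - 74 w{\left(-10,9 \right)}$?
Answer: $-65879$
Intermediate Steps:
$w{\left(O,j \right)} = -8 + j O^{2}$ ($w{\left(O,j \right)} = O^{2} j - 8 = j O^{2} - 8 = -8 + j O^{2}$)
$129 - 74 w{\left(-10,9 \right)} = 129 - 74 \left(-8 + 9 \left(-10\right)^{2}\right) = 129 - 74 \left(-8 + 9 \cdot 100\right) = 129 - 74 \left(-8 + 900\right) = 129 - 66008 = -65879$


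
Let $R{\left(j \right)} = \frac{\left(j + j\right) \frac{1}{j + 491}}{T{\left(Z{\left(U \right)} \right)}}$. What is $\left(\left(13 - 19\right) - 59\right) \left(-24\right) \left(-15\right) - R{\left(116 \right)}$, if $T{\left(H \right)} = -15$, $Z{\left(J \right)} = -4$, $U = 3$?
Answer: $- \frac{213056768}{9105} \approx -23400.0$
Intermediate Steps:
$R{\left(j \right)} = - \frac{2 j}{15 \left(491 + j\right)}$ ($R{\left(j \right)} = \frac{\left(j + j\right) \frac{1}{j + 491}}{-15} = \frac{2 j}{491 + j} \left(- \frac{1}{15}\right) = - \frac{2 j}{15 \left(491 + j\right)}$)
$\left(\left(13 - 19\right) - 59\right) \left(-24\right) \left(-15\right) - R{\left(116 \right)} = \left(\left(13 - 19\right) - 59\right) \left(-24\right) \left(-15\right) - \left(-2\right) 116 \frac{1}{7365 + 15 \cdot 116} = \left(-6 - 59\right) \left(-24\right) \left(-15\right) - \left(-2\right) 116 \frac{1}{7365 + 1740} = \left(-65\right) \left(-24\right) \left(-15\right) - \left(-2\right) 116 \cdot \frac{1}{9105} = 1560 \left(-15\right) - \left(-2\right) 116 \cdot \frac{1}{9105} = -23400 - - \frac{232}{9105} = -23400 + \frac{232}{9105} = - \frac{213056768}{9105}$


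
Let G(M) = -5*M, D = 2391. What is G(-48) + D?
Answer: 2631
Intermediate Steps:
G(-48) + D = -5*(-48) + 2391 = 240 + 2391 = 2631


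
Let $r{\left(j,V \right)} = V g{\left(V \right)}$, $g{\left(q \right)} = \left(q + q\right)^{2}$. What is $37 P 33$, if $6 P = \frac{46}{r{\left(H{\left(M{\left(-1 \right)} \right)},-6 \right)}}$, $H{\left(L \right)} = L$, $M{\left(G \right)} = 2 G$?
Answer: $- \frac{9361}{864} \approx -10.834$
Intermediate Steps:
$g{\left(q \right)} = 4 q^{2}$ ($g{\left(q \right)} = \left(2 q\right)^{2} = 4 q^{2}$)
$r{\left(j,V \right)} = 4 V^{3}$ ($r{\left(j,V \right)} = V 4 V^{2} = 4 V^{3}$)
$P = - \frac{23}{2592}$ ($P = \frac{46 \frac{1}{4 \left(-6\right)^{3}}}{6} = \frac{46 \frac{1}{4 \left(-216\right)}}{6} = \frac{46 \frac{1}{-864}}{6} = \frac{46 \left(- \frac{1}{864}\right)}{6} = \frac{1}{6} \left(- \frac{23}{432}\right) = - \frac{23}{2592} \approx -0.0088735$)
$37 P 33 = 37 \left(- \frac{23}{2592}\right) 33 = \left(- \frac{851}{2592}\right) 33 = - \frac{9361}{864}$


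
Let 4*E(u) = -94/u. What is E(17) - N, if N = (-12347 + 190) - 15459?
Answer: 938897/34 ≈ 27615.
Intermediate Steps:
N = -27616 (N = -12157 - 15459 = -27616)
E(u) = -47/(2*u) (E(u) = (-94/u)/4 = -47/(2*u))
E(17) - N = -47/2/17 - 1*(-27616) = -47/2*1/17 + 27616 = -47/34 + 27616 = 938897/34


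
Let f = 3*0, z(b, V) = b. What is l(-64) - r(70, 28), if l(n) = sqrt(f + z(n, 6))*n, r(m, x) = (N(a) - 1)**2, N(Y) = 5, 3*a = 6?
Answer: -16 - 512*I ≈ -16.0 - 512.0*I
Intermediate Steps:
a = 2 (a = (1/3)*6 = 2)
f = 0
r(m, x) = 16 (r(m, x) = (5 - 1)**2 = 4**2 = 16)
l(n) = n**(3/2) (l(n) = sqrt(0 + n)*n = sqrt(n)*n = n**(3/2))
l(-64) - r(70, 28) = (-64)**(3/2) - 1*16 = -512*I - 16 = -16 - 512*I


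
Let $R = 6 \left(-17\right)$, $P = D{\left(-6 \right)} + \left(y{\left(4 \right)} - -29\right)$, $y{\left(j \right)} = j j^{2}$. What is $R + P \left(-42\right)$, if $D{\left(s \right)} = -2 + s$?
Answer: $-3672$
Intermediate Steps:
$y{\left(j \right)} = j^{3}$
$P = 85$ ($P = \left(-2 - 6\right) - \left(-29 - 4^{3}\right) = -8 + \left(64 + 29\right) = -8 + 93 = 85$)
$R = -102$
$R + P \left(-42\right) = -102 + 85 \left(-42\right) = -102 - 3570 = -3672$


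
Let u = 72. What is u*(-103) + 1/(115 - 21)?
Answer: -697103/94 ≈ -7416.0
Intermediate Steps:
u*(-103) + 1/(115 - 21) = 72*(-103) + 1/(115 - 21) = -7416 + 1/94 = -697103/94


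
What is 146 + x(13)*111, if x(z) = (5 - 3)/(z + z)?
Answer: 2009/13 ≈ 154.54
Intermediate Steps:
x(z) = 1/z (x(z) = 2/((2*z)) = 2*(1/(2*z)) = 1/z)
146 + x(13)*111 = 146 + 111/13 = 2009/13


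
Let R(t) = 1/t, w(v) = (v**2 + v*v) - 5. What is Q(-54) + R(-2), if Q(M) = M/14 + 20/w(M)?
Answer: -355167/81578 ≈ -4.3537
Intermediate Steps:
w(v) = -5 + 2*v**2 (w(v) = (v**2 + v**2) - 5 = 2*v**2 - 5 = -5 + 2*v**2)
Q(M) = 20/(-5 + 2*M**2) + M/14 (Q(M) = M/14 + 20/(-5 + 2*M**2) = 20/(-5 + 2*M**2) + M/14)
Q(-54) + R(-2) = (280 - 54*(-5 + 2*(-54)**2))/(14*(-5 + 2*(-54)**2)) + 1/(-2) = (280 - 54*(-5 + 2*2916))/(14*(-5 + 2*2916)) - 1/2 = (280 - 54*(-5 + 5832))/(14*(-5 + 5832)) - 1/2 = (1/14)*(280 - 54*5827)/5827 - 1/2 = (1/14)*(1/5827)*(280 - 314658) - 1/2 = (1/14)*(1/5827)*(-314378) - 1/2 = -157189/40789 - 1/2 = -355167/81578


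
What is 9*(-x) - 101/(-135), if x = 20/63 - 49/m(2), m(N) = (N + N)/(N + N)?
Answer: 414752/945 ≈ 438.89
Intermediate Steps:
m(N) = 1 (m(N) = (2*N)/((2*N)) = (2*N)*(1/(2*N)) = 1)
x = -3067/63 (x = 20/63 - 49/1 = 20*(1/63) - 49*1 = 20/63 - 49 = -3067/63 ≈ -48.683)
9*(-x) - 101/(-135) = 9*(-1*(-3067/63)) - 101/(-135) = 9*(3067/63) - 101*(-1/135) = 3067/7 + 101/135 = 414752/945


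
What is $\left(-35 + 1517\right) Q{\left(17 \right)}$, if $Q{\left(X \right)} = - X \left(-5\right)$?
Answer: $125970$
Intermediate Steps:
$Q{\left(X \right)} = 5 X$ ($Q{\left(X \right)} = - \left(-5\right) X = 5 X$)
$\left(-35 + 1517\right) Q{\left(17 \right)} = \left(-35 + 1517\right) 5 \cdot 17 = 1482 \cdot 85 = 125970$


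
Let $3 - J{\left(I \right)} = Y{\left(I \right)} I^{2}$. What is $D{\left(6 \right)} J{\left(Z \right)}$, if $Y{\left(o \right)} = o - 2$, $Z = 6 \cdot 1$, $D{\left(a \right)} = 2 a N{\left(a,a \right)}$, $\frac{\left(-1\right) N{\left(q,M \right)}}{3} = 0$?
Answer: $0$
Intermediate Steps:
$N{\left(q,M \right)} = 0$ ($N{\left(q,M \right)} = \left(-3\right) 0 = 0$)
$D{\left(a \right)} = 0$ ($D{\left(a \right)} = 2 a 0 = 0$)
$Z = 6$
$Y{\left(o \right)} = -2 + o$ ($Y{\left(o \right)} = o - 2 = -2 + o$)
$J{\left(I \right)} = 3 - I^{2} \left(-2 + I\right)$ ($J{\left(I \right)} = 3 - \left(-2 + I\right) I^{2} = 3 - I^{2} \left(-2 + I\right)$)
$D{\left(6 \right)} J{\left(Z \right)} = 0 \left(3 + 6^{2} \left(2 - 6\right)\right) = 0 \left(3 + 36 \left(2 - 6\right)\right) = 0 \left(3 + 36 \left(-4\right)\right) = 0 \left(3 - 144\right) = 0 \left(-141\right) = 0$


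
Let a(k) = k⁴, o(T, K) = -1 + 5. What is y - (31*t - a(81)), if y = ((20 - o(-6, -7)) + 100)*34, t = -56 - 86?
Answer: 43055067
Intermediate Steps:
o(T, K) = 4
t = -142
y = 3944 (y = ((20 - 1*4) + 100)*34 = ((20 - 4) + 100)*34 = (16 + 100)*34 = 116*34 = 3944)
y - (31*t - a(81)) = 3944 - (31*(-142) - 1*81⁴) = 3944 - (-4402 - 1*43046721) = 3944 - (-4402 - 43046721) = 3944 - 1*(-43051123) = 3944 + 43051123 = 43055067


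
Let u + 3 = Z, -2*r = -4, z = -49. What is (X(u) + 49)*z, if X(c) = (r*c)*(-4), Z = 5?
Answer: -1617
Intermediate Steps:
r = 2 (r = -1/2*(-4) = 2)
u = 2 (u = -3 + 5 = 2)
X(c) = -8*c (X(c) = (2*c)*(-4) = -8*c)
(X(u) + 49)*z = (-8*2 + 49)*(-49) = (-16 + 49)*(-49) = 33*(-49) = -1617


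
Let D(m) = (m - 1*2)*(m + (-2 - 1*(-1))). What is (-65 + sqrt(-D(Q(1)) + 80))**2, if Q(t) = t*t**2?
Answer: 4305 - 520*sqrt(5) ≈ 3142.2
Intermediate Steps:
Q(t) = t**3
D(m) = (-1 + m)*(-2 + m) (D(m) = (m - 2)*(m + (-2 + 1)) = (-2 + m)*(m - 1) = (-2 + m)*(-1 + m) = (-1 + m)*(-2 + m))
(-65 + sqrt(-D(Q(1)) + 80))**2 = (-65 + sqrt(-(2 + (1**3)**2 - 3*1**3) + 80))**2 = (-65 + sqrt(-(2 + 1**2 - 3*1) + 80))**2 = (-65 + sqrt(-(2 + 1 - 3) + 80))**2 = (-65 + sqrt(-1*0 + 80))**2 = (-65 + sqrt(0 + 80))**2 = (-65 + sqrt(80))**2 = (-65 + 4*sqrt(5))**2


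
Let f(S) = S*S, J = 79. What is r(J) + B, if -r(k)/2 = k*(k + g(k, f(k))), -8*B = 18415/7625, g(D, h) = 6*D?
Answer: -1065966483/12200 ≈ -87374.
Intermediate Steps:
f(S) = S²
B = -3683/12200 (B = -18415/(8*7625) = -⅛*3683/1525 = -3683/12200 ≈ -0.30189)
r(k) = -14*k² (r(k) = -2*k*(k + 6*k) = -2*k*7*k = -14*k²)
r(J) + B = -14*79² - 3683/12200 = -14*6241 - 3683/12200 = -87374 - 3683/12200 = -1065966483/12200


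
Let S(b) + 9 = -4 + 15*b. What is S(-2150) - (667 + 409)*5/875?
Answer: -5647101/175 ≈ -32269.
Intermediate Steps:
S(b) = -13 + 15*b (S(b) = -9 + (-4 + 15*b) = -13 + 15*b)
S(-2150) - (667 + 409)*5/875 = (-13 + 15*(-2150)) - (667 + 409)*5/875 = (-13 - 32250) - 1076*5*(1/875) = -32263 - 1076/175 = -5647101/175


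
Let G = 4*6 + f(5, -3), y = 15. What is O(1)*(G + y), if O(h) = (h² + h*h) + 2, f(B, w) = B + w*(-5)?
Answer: 236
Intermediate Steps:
f(B, w) = B - 5*w
O(h) = 2 + 2*h² (O(h) = (h² + h²) + 2 = 2*h² + 2 = 2 + 2*h²)
G = 44 (G = 4*6 + (5 - 5*(-3)) = 24 + (5 + 15) = 24 + 20 = 44)
O(1)*(G + y) = (2 + 2*1²)*(44 + 15) = (2 + 2*1)*59 = (2 + 2)*59 = 4*59 = 236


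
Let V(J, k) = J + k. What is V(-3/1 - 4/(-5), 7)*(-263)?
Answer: -6312/5 ≈ -1262.4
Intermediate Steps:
V(-3/1 - 4/(-5), 7)*(-263) = ((-3/1 - 4/(-5)) + 7)*(-263) = ((-3*1 - 4*(-⅕)) + 7)*(-263) = ((-3 + ⅘) + 7)*(-263) = (-11/5 + 7)*(-263) = (24/5)*(-263) = -6312/5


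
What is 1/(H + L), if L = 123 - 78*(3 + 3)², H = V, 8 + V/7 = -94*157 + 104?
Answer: -1/105319 ≈ -9.4950e-6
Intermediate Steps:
V = -102634 (V = -56 + 7*(-94*157 + 104) = -56 + 7*(-14758 + 104) = -56 + 7*(-14654) = -56 - 102578 = -102634)
H = -102634
L = -2685 (L = 123 - 78*6² = 123 - 78*36 = 123 - 2808 = -2685)
1/(H + L) = 1/(-102634 - 2685) = 1/(-105319) = -1/105319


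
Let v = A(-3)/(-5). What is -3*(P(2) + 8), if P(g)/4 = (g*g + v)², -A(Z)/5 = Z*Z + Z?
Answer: -1224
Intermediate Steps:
A(Z) = -5*Z - 5*Z² (A(Z) = -5*(Z*Z + Z) = -5*(Z² + Z) = -5*(Z + Z²) = -5*Z - 5*Z²)
v = 6 (v = -5*(-3)*(1 - 3)/(-5) = -5*(-3)*(-2)*(-⅕) = -30*(-⅕) = 6)
P(g) = 4*(6 + g²)² (P(g) = 4*(g*g + 6)² = 4*(g² + 6)² = 4*(6 + g²)²)
-3*(P(2) + 8) = -3*(4*(6 + 2²)² + 8) = -3*(4*(6 + 4)² + 8) = -3*(4*10² + 8) = -3*(4*100 + 8) = -3*(400 + 8) = -3*408 = -1224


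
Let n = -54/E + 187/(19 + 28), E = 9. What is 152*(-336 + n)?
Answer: -2414824/47 ≈ -51379.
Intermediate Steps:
n = -95/47 (n = -54/9 + 187/(19 + 28) = -54*⅑ + 187/47 = -6 + 187*(1/47) = -6 + 187/47 = -95/47 ≈ -2.0213)
152*(-336 + n) = 152*(-336 - 95/47) = 152*(-15887/47) = -2414824/47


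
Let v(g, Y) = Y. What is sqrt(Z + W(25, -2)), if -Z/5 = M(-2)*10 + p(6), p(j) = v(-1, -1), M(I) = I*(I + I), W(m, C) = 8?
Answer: 3*I*sqrt(43) ≈ 19.672*I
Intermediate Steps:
M(I) = 2*I**2 (M(I) = I*(2*I) = 2*I**2)
p(j) = -1
Z = -395 (Z = -5*((2*(-2)**2)*10 - 1) = -5*((2*4)*10 - 1) = -5*(8*10 - 1) = -5*(80 - 1) = -5*79 = -395)
sqrt(Z + W(25, -2)) = sqrt(-395 + 8) = sqrt(-387) = 3*I*sqrt(43)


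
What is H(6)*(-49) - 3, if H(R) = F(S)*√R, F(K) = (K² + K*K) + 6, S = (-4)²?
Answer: -3 - 25382*√6 ≈ -62176.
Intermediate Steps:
S = 16
F(K) = 6 + 2*K² (F(K) = (K² + K²) + 6 = 2*K² + 6 = 6 + 2*K²)
H(R) = 518*√R (H(R) = (6 + 2*16²)*√R = (6 + 2*256)*√R = (6 + 512)*√R = 518*√R)
H(6)*(-49) - 3 = (518*√6)*(-49) - 3 = -25382*√6 - 3 = -3 - 25382*√6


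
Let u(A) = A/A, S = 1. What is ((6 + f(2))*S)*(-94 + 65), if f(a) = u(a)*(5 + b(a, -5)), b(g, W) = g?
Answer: -377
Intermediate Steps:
u(A) = 1
f(a) = 5 + a (f(a) = 1*(5 + a) = 5 + a)
((6 + f(2))*S)*(-94 + 65) = ((6 + (5 + 2))*1)*(-94 + 65) = ((6 + 7)*1)*(-29) = (13*1)*(-29) = 13*(-29) = -377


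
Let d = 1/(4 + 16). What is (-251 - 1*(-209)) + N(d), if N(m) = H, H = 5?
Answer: -37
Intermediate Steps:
d = 1/20 ≈ 0.050000
N(m) = 5
(-251 - 1*(-209)) + N(d) = (-251 - 1*(-209)) + 5 = (-251 + 209) + 5 = -42 + 5 = -37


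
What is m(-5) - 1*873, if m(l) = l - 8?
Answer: -886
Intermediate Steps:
m(l) = -8 + l
m(-5) - 1*873 = (-8 - 5) - 1*873 = -13 - 873 = -886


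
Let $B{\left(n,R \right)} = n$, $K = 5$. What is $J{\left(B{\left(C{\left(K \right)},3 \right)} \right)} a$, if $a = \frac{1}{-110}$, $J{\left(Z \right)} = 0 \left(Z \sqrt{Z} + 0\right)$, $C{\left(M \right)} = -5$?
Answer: $0$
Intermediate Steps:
$J{\left(Z \right)} = 0$ ($J{\left(Z \right)} = 0 \left(Z^{\frac{3}{2}} + 0\right) = 0 Z^{\frac{3}{2}} = 0$)
$a = - \frac{1}{110} \approx -0.0090909$
$J{\left(B{\left(C{\left(K \right)},3 \right)} \right)} a = 0 \left(- \frac{1}{110}\right) = 0$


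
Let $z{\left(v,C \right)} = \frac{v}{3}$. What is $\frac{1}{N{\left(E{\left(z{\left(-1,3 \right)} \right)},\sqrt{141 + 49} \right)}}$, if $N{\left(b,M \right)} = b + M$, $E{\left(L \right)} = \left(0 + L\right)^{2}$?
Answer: $- \frac{9}{15389} + \frac{81 \sqrt{190}}{15389} \approx 0.071967$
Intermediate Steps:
$z{\left(v,C \right)} = \frac{v}{3}$ ($z{\left(v,C \right)} = v \frac{1}{3} = \frac{v}{3}$)
$E{\left(L \right)} = L^{2}$
$N{\left(b,M \right)} = M + b$
$\frac{1}{N{\left(E{\left(z{\left(-1,3 \right)} \right)},\sqrt{141 + 49} \right)}} = \frac{1}{\sqrt{141 + 49} + \left(\frac{1}{3} \left(-1\right)\right)^{2}} = \frac{1}{\sqrt{190} + \left(- \frac{1}{3}\right)^{2}} = \frac{1}{\sqrt{190} + \frac{1}{9}} = \frac{1}{\frac{1}{9} + \sqrt{190}}$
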